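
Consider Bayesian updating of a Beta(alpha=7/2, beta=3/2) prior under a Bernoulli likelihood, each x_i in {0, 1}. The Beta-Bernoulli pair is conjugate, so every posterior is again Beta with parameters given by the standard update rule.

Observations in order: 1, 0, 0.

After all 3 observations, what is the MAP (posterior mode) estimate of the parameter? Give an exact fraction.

obs 1: x=1 → posterior Beta(9/2, 3/2)
obs 2: x=0 → posterior Beta(9/2, 5/2)
obs 3: x=0 → posterior Beta(9/2, 7/2)

7/12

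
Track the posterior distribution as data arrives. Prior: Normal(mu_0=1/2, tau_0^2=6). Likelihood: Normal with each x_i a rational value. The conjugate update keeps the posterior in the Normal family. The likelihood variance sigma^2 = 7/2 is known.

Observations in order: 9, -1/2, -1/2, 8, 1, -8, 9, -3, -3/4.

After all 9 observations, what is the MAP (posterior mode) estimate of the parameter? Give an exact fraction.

obs 1: x=9 → posterior Normal(223/38, 42/19)
obs 2: x=-1/2 → posterior Normal(211/62, 42/31)
obs 3: x=-1/2 → posterior Normal(199/86, 42/43)
obs 4: x=8 → posterior Normal(391/110, 42/55)
obs 5: x=1 → posterior Normal(415/134, 42/67)
obs 6: x=-8 → posterior Normal(223/158, 42/79)
obs 7: x=9 → posterior Normal(439/182, 6/13)
obs 8: x=-3 → posterior Normal(367/206, 42/103)
obs 9: x=-3/4 → posterior Normal(349/230, 42/115)

349/230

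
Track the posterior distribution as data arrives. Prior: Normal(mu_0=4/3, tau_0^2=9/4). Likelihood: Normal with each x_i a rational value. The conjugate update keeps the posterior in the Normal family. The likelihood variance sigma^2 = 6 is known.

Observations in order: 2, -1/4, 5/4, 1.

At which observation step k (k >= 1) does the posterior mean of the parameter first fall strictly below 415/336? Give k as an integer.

obs 1: x=2 → posterior Normal(50/33, 18/11)
obs 2: x=-1/4 → posterior Normal(191/168, 9/7)
obs 3: x=5/4 → posterior Normal(59/51, 18/17)
obs 4: x=1 → posterior Normal(17/15, 9/10)

k = 2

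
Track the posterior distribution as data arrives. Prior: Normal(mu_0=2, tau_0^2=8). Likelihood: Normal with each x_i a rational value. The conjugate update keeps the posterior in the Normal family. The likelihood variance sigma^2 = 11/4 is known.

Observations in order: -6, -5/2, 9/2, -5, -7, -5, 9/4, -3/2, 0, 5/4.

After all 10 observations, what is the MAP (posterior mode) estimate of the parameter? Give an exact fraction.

obs 1: x=-6 → posterior Normal(-170/43, 88/43)
obs 2: x=-5/2 → posterior Normal(-10/3, 88/75)
obs 3: x=9/2 → posterior Normal(-106/107, 88/107)
obs 4: x=-5 → posterior Normal(-266/139, 88/139)
obs 5: x=-7 → posterior Normal(-490/171, 88/171)
obs 6: x=-5 → posterior Normal(-650/203, 88/203)
obs 7: x=9/4 → posterior Normal(-578/235, 88/235)
obs 8: x=-3/2 → posterior Normal(-626/267, 88/267)
obs 9: x=0 → posterior Normal(-626/299, 88/299)
obs 10: x=5/4 → posterior Normal(-586/331, 88/331)

-586/331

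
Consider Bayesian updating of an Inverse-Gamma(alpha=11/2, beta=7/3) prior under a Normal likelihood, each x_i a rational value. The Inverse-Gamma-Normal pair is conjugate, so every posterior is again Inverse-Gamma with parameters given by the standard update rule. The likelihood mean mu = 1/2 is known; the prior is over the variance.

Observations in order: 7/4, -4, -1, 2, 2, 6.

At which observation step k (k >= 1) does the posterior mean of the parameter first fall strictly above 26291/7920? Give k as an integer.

obs 1: x=7/4 → posterior Inverse-Gamma(6, 299/96)
obs 2: x=-4 → posterior Inverse-Gamma(13/2, 1271/96)
obs 3: x=-1 → posterior Inverse-Gamma(7, 1379/96)
obs 4: x=2 → posterior Inverse-Gamma(15/2, 1487/96)
obs 5: x=2 → posterior Inverse-Gamma(8, 1595/96)
obs 6: x=6 → posterior Inverse-Gamma(17/2, 3047/96)

k = 6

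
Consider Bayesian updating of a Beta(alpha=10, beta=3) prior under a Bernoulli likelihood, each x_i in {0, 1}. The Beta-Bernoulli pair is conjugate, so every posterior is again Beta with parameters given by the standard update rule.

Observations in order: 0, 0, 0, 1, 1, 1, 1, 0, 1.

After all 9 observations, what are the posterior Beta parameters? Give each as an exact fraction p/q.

alpha=15, beta=7

obs 1: x=0 → posterior Beta(10, 4)
obs 2: x=0 → posterior Beta(10, 5)
obs 3: x=0 → posterior Beta(10, 6)
obs 4: x=1 → posterior Beta(11, 6)
obs 5: x=1 → posterior Beta(12, 6)
obs 6: x=1 → posterior Beta(13, 6)
obs 7: x=1 → posterior Beta(14, 6)
obs 8: x=0 → posterior Beta(14, 7)
obs 9: x=1 → posterior Beta(15, 7)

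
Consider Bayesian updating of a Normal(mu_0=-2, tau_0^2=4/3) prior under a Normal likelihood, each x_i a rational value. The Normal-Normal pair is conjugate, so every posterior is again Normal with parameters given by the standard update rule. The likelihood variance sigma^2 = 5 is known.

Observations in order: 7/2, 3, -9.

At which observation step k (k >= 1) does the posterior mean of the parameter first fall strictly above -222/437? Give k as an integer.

k = 2

obs 1: x=7/2 → posterior Normal(-16/19, 20/19)
obs 2: x=3 → posterior Normal(-4/23, 20/23)
obs 3: x=-9 → posterior Normal(-40/27, 20/27)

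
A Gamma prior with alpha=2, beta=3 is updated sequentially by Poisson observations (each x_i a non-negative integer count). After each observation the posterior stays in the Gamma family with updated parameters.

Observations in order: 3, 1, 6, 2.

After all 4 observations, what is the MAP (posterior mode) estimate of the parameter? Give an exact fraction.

obs 1: x=3 → posterior Gamma(5, 4)
obs 2: x=1 → posterior Gamma(6, 5)
obs 3: x=6 → posterior Gamma(12, 6)
obs 4: x=2 → posterior Gamma(14, 7)

13/7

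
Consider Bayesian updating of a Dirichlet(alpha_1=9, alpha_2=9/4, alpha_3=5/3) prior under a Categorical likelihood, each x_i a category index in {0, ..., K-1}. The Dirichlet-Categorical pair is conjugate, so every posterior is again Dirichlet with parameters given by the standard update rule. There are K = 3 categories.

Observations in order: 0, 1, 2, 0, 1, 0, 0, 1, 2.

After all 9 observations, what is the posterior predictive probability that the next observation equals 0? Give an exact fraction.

156/263

obs 1: x=0 → posterior Dirichlet(10, 9/4, 5/3)
obs 2: x=1 → posterior Dirichlet(10, 13/4, 5/3)
obs 3: x=2 → posterior Dirichlet(10, 13/4, 8/3)
obs 4: x=0 → posterior Dirichlet(11, 13/4, 8/3)
obs 5: x=1 → posterior Dirichlet(11, 17/4, 8/3)
obs 6: x=0 → posterior Dirichlet(12, 17/4, 8/3)
obs 7: x=0 → posterior Dirichlet(13, 17/4, 8/3)
obs 8: x=1 → posterior Dirichlet(13, 21/4, 8/3)
obs 9: x=2 → posterior Dirichlet(13, 21/4, 11/3)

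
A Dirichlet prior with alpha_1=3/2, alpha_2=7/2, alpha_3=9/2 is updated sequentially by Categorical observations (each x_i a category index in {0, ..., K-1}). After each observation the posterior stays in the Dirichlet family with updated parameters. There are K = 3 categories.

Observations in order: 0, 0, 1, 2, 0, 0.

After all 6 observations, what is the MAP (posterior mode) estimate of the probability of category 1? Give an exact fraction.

7/25

obs 1: x=0 → posterior Dirichlet(5/2, 7/2, 9/2)
obs 2: x=0 → posterior Dirichlet(7/2, 7/2, 9/2)
obs 3: x=1 → posterior Dirichlet(7/2, 9/2, 9/2)
obs 4: x=2 → posterior Dirichlet(7/2, 9/2, 11/2)
obs 5: x=0 → posterior Dirichlet(9/2, 9/2, 11/2)
obs 6: x=0 → posterior Dirichlet(11/2, 9/2, 11/2)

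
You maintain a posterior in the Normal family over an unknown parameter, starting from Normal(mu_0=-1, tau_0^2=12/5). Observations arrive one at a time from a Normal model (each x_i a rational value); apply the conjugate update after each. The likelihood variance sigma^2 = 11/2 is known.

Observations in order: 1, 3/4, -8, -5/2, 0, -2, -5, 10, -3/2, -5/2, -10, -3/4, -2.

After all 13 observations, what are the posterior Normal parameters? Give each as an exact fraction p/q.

obs 1: x=1 → posterior Normal(-31/79, 132/79)
obs 2: x=3/4 → posterior Normal(-13/103, 132/103)
obs 3: x=-8 → posterior Normal(-205/127, 132/127)
obs 4: x=-5/2 → posterior Normal(-265/151, 132/151)
obs 5: x=0 → posterior Normal(-53/35, 132/175)
obs 6: x=-2 → posterior Normal(-313/199, 132/199)
obs 7: x=-5 → posterior Normal(-433/223, 132/223)
obs 8: x=10 → posterior Normal(-193/247, 132/247)
obs 9: x=-3/2 → posterior Normal(-229/271, 132/271)
obs 10: x=-5/2 → posterior Normal(-289/295, 132/295)
obs 11: x=-10 → posterior Normal(-529/319, 12/29)
obs 12: x=-3/4 → posterior Normal(-547/343, 132/343)
obs 13: x=-2 → posterior Normal(-595/367, 132/367)

mu_0=-595/367, tau_0^2=132/367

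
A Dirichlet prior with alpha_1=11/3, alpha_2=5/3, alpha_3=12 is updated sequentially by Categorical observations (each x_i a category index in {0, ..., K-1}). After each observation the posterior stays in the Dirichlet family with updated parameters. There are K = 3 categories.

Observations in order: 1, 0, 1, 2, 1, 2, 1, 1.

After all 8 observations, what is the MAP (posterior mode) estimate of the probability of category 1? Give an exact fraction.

obs 1: x=1 → posterior Dirichlet(11/3, 8/3, 12)
obs 2: x=0 → posterior Dirichlet(14/3, 8/3, 12)
obs 3: x=1 → posterior Dirichlet(14/3, 11/3, 12)
obs 4: x=2 → posterior Dirichlet(14/3, 11/3, 13)
obs 5: x=1 → posterior Dirichlet(14/3, 14/3, 13)
obs 6: x=2 → posterior Dirichlet(14/3, 14/3, 14)
obs 7: x=1 → posterior Dirichlet(14/3, 17/3, 14)
obs 8: x=1 → posterior Dirichlet(14/3, 20/3, 14)

17/67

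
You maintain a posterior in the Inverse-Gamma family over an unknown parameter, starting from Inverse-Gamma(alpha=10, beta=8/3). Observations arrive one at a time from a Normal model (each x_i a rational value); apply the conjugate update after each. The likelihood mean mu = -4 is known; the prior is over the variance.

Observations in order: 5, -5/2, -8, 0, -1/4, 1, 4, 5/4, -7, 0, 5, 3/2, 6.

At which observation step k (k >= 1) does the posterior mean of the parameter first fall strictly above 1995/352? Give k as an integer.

k = 5

obs 1: x=5 → posterior Inverse-Gamma(21/2, 259/6)
obs 2: x=-5/2 → posterior Inverse-Gamma(11, 1063/24)
obs 3: x=-8 → posterior Inverse-Gamma(23/2, 1255/24)
obs 4: x=0 → posterior Inverse-Gamma(12, 1447/24)
obs 5: x=-1/4 → posterior Inverse-Gamma(25/2, 6463/96)
obs 6: x=1 → posterior Inverse-Gamma(13, 7663/96)
obs 7: x=4 → posterior Inverse-Gamma(27/2, 10735/96)
obs 8: x=5/4 → posterior Inverse-Gamma(14, 6029/48)
obs 9: x=-7 → posterior Inverse-Gamma(29/2, 6245/48)
obs 10: x=0 → posterior Inverse-Gamma(15, 6629/48)
obs 11: x=5 → posterior Inverse-Gamma(31/2, 8573/48)
obs 12: x=3/2 → posterior Inverse-Gamma(16, 9299/48)
obs 13: x=6 → posterior Inverse-Gamma(33/2, 11699/48)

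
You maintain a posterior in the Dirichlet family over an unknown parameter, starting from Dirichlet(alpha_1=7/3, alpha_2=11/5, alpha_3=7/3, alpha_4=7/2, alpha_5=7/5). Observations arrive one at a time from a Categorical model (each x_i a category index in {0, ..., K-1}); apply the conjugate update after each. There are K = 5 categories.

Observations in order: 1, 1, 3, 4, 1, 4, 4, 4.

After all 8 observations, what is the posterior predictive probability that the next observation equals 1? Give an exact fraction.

obs 1: x=1 → posterior Dirichlet(7/3, 16/5, 7/3, 7/2, 7/5)
obs 2: x=1 → posterior Dirichlet(7/3, 21/5, 7/3, 7/2, 7/5)
obs 3: x=3 → posterior Dirichlet(7/3, 21/5, 7/3, 9/2, 7/5)
obs 4: x=4 → posterior Dirichlet(7/3, 21/5, 7/3, 9/2, 12/5)
obs 5: x=1 → posterior Dirichlet(7/3, 26/5, 7/3, 9/2, 12/5)
obs 6: x=4 → posterior Dirichlet(7/3, 26/5, 7/3, 9/2, 17/5)
obs 7: x=4 → posterior Dirichlet(7/3, 26/5, 7/3, 9/2, 22/5)
obs 8: x=4 → posterior Dirichlet(7/3, 26/5, 7/3, 9/2, 27/5)

156/593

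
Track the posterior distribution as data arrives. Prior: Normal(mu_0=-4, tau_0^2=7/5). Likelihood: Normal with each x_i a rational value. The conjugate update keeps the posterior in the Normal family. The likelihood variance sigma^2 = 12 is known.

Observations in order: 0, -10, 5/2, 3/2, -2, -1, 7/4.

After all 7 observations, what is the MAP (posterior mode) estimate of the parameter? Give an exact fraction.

-1163/436

obs 1: x=0 → posterior Normal(-240/67, 84/67)
obs 2: x=-10 → posterior Normal(-155/37, 42/37)
obs 3: x=5/2 → posterior Normal(-65/18, 28/27)
obs 4: x=3/2 → posterior Normal(-141/44, 21/22)
obs 5: x=-2 → posterior Normal(-296/95, 84/95)
obs 6: x=-1 → posterior Normal(-101/34, 14/17)
obs 7: x=7/4 → posterior Normal(-1163/436, 84/109)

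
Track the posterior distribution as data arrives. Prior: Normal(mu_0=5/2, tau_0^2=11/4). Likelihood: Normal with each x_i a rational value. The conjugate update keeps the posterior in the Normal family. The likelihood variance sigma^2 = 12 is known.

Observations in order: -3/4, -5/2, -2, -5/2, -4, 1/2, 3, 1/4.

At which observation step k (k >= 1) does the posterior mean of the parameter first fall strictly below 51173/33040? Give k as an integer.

k = 2

obs 1: x=-3/4 → posterior Normal(447/236, 132/59)
obs 2: x=-5/2 → posterior Normal(337/280, 66/35)
obs 3: x=-2 → posterior Normal(83/108, 44/27)
obs 4: x=-5/2 → posterior Normal(139/368, 33/23)
obs 5: x=-4 → posterior Normal(-37/412, 132/103)
obs 6: x=1/2 → posterior Normal(-5/152, 22/19)
obs 7: x=3 → posterior Normal(117/500, 132/125)
obs 8: x=1/4 → posterior Normal(4/17, 33/34)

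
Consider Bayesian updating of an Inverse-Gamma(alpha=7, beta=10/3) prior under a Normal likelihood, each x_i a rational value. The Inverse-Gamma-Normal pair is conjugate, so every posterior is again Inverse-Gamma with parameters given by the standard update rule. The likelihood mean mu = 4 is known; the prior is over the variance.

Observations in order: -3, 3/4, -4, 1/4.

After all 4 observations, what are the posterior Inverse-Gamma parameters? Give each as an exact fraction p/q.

obs 1: x=-3 → posterior Inverse-Gamma(15/2, 167/6)
obs 2: x=3/4 → posterior Inverse-Gamma(8, 3179/96)
obs 3: x=-4 → posterior Inverse-Gamma(17/2, 6251/96)
obs 4: x=1/4 → posterior Inverse-Gamma(9, 3463/48)

alpha=9, beta=3463/48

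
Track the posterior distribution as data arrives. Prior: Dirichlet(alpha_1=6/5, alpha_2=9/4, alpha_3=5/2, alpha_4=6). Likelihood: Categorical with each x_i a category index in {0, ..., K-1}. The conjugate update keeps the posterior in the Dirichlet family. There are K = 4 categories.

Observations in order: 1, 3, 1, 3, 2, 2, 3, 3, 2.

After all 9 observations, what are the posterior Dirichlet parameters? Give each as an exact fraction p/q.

alpha_1=6/5, alpha_2=17/4, alpha_3=11/2, alpha_4=10

obs 1: x=1 → posterior Dirichlet(6/5, 13/4, 5/2, 6)
obs 2: x=3 → posterior Dirichlet(6/5, 13/4, 5/2, 7)
obs 3: x=1 → posterior Dirichlet(6/5, 17/4, 5/2, 7)
obs 4: x=3 → posterior Dirichlet(6/5, 17/4, 5/2, 8)
obs 5: x=2 → posterior Dirichlet(6/5, 17/4, 7/2, 8)
obs 6: x=2 → posterior Dirichlet(6/5, 17/4, 9/2, 8)
obs 7: x=3 → posterior Dirichlet(6/5, 17/4, 9/2, 9)
obs 8: x=3 → posterior Dirichlet(6/5, 17/4, 9/2, 10)
obs 9: x=2 → posterior Dirichlet(6/5, 17/4, 11/2, 10)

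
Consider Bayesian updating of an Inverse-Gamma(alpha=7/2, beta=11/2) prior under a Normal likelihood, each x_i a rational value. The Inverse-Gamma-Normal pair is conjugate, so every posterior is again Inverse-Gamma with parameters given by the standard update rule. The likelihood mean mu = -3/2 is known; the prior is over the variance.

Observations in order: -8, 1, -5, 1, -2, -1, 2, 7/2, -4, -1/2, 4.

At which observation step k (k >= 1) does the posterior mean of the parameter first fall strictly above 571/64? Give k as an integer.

k = 3

obs 1: x=-8 → posterior Inverse-Gamma(4, 213/8)
obs 2: x=1 → posterior Inverse-Gamma(9/2, 119/4)
obs 3: x=-5 → posterior Inverse-Gamma(5, 287/8)
obs 4: x=1 → posterior Inverse-Gamma(11/2, 39)
obs 5: x=-2 → posterior Inverse-Gamma(6, 313/8)
obs 6: x=-1 → posterior Inverse-Gamma(13/2, 157/4)
obs 7: x=2 → posterior Inverse-Gamma(7, 363/8)
obs 8: x=7/2 → posterior Inverse-Gamma(15/2, 463/8)
obs 9: x=-4 → posterior Inverse-Gamma(8, 61)
obs 10: x=-1/2 → posterior Inverse-Gamma(17/2, 123/2)
obs 11: x=4 → posterior Inverse-Gamma(9, 613/8)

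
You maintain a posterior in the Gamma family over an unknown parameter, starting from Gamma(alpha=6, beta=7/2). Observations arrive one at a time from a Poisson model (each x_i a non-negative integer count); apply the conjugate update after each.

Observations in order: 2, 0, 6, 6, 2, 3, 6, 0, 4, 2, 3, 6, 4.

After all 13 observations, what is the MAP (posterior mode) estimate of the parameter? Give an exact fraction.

98/33

obs 1: x=2 → posterior Gamma(8, 9/2)
obs 2: x=0 → posterior Gamma(8, 11/2)
obs 3: x=6 → posterior Gamma(14, 13/2)
obs 4: x=6 → posterior Gamma(20, 15/2)
obs 5: x=2 → posterior Gamma(22, 17/2)
obs 6: x=3 → posterior Gamma(25, 19/2)
obs 7: x=6 → posterior Gamma(31, 21/2)
obs 8: x=0 → posterior Gamma(31, 23/2)
obs 9: x=4 → posterior Gamma(35, 25/2)
obs 10: x=2 → posterior Gamma(37, 27/2)
obs 11: x=3 → posterior Gamma(40, 29/2)
obs 12: x=6 → posterior Gamma(46, 31/2)
obs 13: x=4 → posterior Gamma(50, 33/2)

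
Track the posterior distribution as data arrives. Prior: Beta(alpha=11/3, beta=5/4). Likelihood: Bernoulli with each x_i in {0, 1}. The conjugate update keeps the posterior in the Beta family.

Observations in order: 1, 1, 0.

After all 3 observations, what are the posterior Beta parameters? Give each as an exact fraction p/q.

obs 1: x=1 → posterior Beta(14/3, 5/4)
obs 2: x=1 → posterior Beta(17/3, 5/4)
obs 3: x=0 → posterior Beta(17/3, 9/4)

alpha=17/3, beta=9/4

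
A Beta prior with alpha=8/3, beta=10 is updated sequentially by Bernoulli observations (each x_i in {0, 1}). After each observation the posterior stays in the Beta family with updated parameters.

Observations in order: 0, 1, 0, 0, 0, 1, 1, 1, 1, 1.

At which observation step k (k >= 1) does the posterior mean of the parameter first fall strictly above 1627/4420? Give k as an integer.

obs 1: x=0 → posterior Beta(8/3, 11)
obs 2: x=1 → posterior Beta(11/3, 11)
obs 3: x=0 → posterior Beta(11/3, 12)
obs 4: x=0 → posterior Beta(11/3, 13)
obs 5: x=0 → posterior Beta(11/3, 14)
obs 6: x=1 → posterior Beta(14/3, 14)
obs 7: x=1 → posterior Beta(17/3, 14)
obs 8: x=1 → posterior Beta(20/3, 14)
obs 9: x=1 → posterior Beta(23/3, 14)
obs 10: x=1 → posterior Beta(26/3, 14)

k = 10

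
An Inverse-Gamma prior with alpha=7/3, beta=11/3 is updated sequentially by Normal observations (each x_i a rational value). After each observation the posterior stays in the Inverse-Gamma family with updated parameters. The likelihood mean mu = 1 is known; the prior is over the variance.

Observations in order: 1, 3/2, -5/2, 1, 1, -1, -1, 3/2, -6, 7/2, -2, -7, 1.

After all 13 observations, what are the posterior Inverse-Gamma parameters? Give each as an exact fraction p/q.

obs 1: x=1 → posterior Inverse-Gamma(17/6, 11/3)
obs 2: x=3/2 → posterior Inverse-Gamma(10/3, 91/24)
obs 3: x=-5/2 → posterior Inverse-Gamma(23/6, 119/12)
obs 4: x=1 → posterior Inverse-Gamma(13/3, 119/12)
obs 5: x=1 → posterior Inverse-Gamma(29/6, 119/12)
obs 6: x=-1 → posterior Inverse-Gamma(16/3, 143/12)
obs 7: x=-1 → posterior Inverse-Gamma(35/6, 167/12)
obs 8: x=3/2 → posterior Inverse-Gamma(19/3, 337/24)
obs 9: x=-6 → posterior Inverse-Gamma(41/6, 925/24)
obs 10: x=7/2 → posterior Inverse-Gamma(22/3, 125/3)
obs 11: x=-2 → posterior Inverse-Gamma(47/6, 277/6)
obs 12: x=-7 → posterior Inverse-Gamma(25/3, 469/6)
obs 13: x=1 → posterior Inverse-Gamma(53/6, 469/6)

alpha=53/6, beta=469/6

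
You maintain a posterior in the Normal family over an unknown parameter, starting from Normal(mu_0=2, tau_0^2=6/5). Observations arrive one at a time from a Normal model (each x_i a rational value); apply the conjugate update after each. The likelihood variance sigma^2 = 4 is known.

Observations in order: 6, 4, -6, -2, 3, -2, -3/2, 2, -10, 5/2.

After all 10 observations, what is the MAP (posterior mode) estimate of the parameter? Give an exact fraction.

obs 1: x=6 → posterior Normal(38/13, 12/13)
obs 2: x=4 → posterior Normal(25/8, 3/4)
obs 3: x=-6 → posterior Normal(32/19, 12/19)
obs 4: x=-2 → posterior Normal(13/11, 6/11)
obs 5: x=3 → posterior Normal(7/5, 12/25)
obs 6: x=-2 → posterior Normal(29/28, 3/7)
obs 7: x=-3/2 → posterior Normal(49/62, 12/31)
obs 8: x=2 → posterior Normal(61/68, 6/17)
obs 9: x=-10 → posterior Normal(1/74, 12/37)
obs 10: x=5/2 → posterior Normal(1/5, 3/10)

1/5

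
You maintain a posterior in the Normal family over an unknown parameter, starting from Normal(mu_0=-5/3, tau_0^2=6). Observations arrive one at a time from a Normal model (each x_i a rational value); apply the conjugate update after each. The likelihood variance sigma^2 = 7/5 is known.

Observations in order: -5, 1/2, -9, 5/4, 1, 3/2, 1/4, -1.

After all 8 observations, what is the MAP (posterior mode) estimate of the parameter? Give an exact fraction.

-980/741

obs 1: x=-5 → posterior Normal(-485/111, 42/37)
obs 2: x=1/2 → posterior Normal(-440/201, 42/67)
obs 3: x=-9 → posterior Normal(-1250/291, 42/97)
obs 4: x=5/4 → posterior Normal(-2275/762, 42/127)
obs 5: x=1 → posterior Normal(-2095/942, 42/157)
obs 6: x=3/2 → posterior Normal(-1825/1122, 42/187)
obs 7: x=1/4 → posterior Normal(-890/651, 6/31)
obs 8: x=-1 → posterior Normal(-980/741, 42/247)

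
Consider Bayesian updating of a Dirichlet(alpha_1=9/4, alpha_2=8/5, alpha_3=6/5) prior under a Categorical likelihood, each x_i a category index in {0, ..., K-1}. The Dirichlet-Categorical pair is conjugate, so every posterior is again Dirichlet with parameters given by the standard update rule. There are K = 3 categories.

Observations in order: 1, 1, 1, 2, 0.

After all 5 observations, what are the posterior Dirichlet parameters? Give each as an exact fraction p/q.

alpha_1=13/4, alpha_2=23/5, alpha_3=11/5

obs 1: x=1 → posterior Dirichlet(9/4, 13/5, 6/5)
obs 2: x=1 → posterior Dirichlet(9/4, 18/5, 6/5)
obs 3: x=1 → posterior Dirichlet(9/4, 23/5, 6/5)
obs 4: x=2 → posterior Dirichlet(9/4, 23/5, 11/5)
obs 5: x=0 → posterior Dirichlet(13/4, 23/5, 11/5)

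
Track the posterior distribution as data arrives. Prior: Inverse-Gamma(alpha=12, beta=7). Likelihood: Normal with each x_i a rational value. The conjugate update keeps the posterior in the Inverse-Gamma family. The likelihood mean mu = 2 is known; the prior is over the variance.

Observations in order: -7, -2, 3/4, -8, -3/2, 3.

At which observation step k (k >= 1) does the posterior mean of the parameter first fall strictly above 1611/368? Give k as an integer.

k = 2

obs 1: x=-7 → posterior Inverse-Gamma(25/2, 95/2)
obs 2: x=-2 → posterior Inverse-Gamma(13, 111/2)
obs 3: x=3/4 → posterior Inverse-Gamma(27/2, 1801/32)
obs 4: x=-8 → posterior Inverse-Gamma(14, 3401/32)
obs 5: x=-3/2 → posterior Inverse-Gamma(29/2, 3597/32)
obs 6: x=3 → posterior Inverse-Gamma(15, 3613/32)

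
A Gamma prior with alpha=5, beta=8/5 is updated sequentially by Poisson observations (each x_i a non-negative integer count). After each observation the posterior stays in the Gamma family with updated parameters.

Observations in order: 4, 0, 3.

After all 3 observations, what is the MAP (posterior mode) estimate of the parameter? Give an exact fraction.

obs 1: x=4 → posterior Gamma(9, 13/5)
obs 2: x=0 → posterior Gamma(9, 18/5)
obs 3: x=3 → posterior Gamma(12, 23/5)

55/23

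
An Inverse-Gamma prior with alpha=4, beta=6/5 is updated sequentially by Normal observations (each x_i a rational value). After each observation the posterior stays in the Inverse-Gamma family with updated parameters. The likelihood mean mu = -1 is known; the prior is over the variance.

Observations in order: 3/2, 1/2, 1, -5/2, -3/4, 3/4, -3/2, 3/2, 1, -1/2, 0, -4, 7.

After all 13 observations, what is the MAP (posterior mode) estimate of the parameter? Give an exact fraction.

4201/920

obs 1: x=3/2 → posterior Inverse-Gamma(9/2, 173/40)
obs 2: x=1/2 → posterior Inverse-Gamma(5, 109/20)
obs 3: x=1 → posterior Inverse-Gamma(11/2, 149/20)
obs 4: x=-5/2 → posterior Inverse-Gamma(6, 343/40)
obs 5: x=-3/4 → posterior Inverse-Gamma(13/2, 1377/160)
obs 6: x=3/4 → posterior Inverse-Gamma(7, 811/80)
obs 7: x=-3/2 → posterior Inverse-Gamma(15/2, 821/80)
obs 8: x=3/2 → posterior Inverse-Gamma(8, 1071/80)
obs 9: x=1 → posterior Inverse-Gamma(17/2, 1231/80)
obs 10: x=-1/2 → posterior Inverse-Gamma(9, 1241/80)
obs 11: x=0 → posterior Inverse-Gamma(19/2, 1281/80)
obs 12: x=-4 → posterior Inverse-Gamma(10, 1641/80)
obs 13: x=7 → posterior Inverse-Gamma(21/2, 4201/80)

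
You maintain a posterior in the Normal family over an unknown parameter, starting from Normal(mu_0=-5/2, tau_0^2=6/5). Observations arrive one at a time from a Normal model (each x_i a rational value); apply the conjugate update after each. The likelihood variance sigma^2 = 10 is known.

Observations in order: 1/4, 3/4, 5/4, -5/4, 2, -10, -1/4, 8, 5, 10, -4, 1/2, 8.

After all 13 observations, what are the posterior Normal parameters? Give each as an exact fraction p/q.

obs 1: x=1/4 → posterior Normal(-247/112, 15/14)
obs 2: x=3/4 → posterior Normal(-119/62, 30/31)
obs 3: x=5/4 → posterior Normal(-223/136, 15/17)
obs 4: x=-5/4 → posterior Normal(-119/74, 30/37)
obs 5: x=2 → posterior Normal(-107/80, 3/4)
obs 6: x=-10 → posterior Normal(-167/86, 30/43)
obs 7: x=-1/4 → posterior Normal(-337/184, 15/23)
obs 8: x=8 → posterior Normal(-241/196, 30/49)
obs 9: x=5 → posterior Normal(-181/208, 15/26)
obs 10: x=10 → posterior Normal(-61/220, 6/11)
obs 11: x=-4 → posterior Normal(-109/232, 15/29)
obs 12: x=1/2 → posterior Normal(-103/244, 30/61)
obs 13: x=8 → posterior Normal(-7/256, 15/32)

mu_0=-7/256, tau_0^2=15/32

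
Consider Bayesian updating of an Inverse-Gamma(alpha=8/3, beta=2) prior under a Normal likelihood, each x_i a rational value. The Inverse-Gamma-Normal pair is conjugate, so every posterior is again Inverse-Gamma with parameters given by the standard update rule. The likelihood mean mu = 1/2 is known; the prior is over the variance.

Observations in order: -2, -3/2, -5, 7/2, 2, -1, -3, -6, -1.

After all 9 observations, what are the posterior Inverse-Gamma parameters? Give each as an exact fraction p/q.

alpha=43/6, beta=459/8

obs 1: x=-2 → posterior Inverse-Gamma(19/6, 41/8)
obs 2: x=-3/2 → posterior Inverse-Gamma(11/3, 57/8)
obs 3: x=-5 → posterior Inverse-Gamma(25/6, 89/4)
obs 4: x=7/2 → posterior Inverse-Gamma(14/3, 107/4)
obs 5: x=2 → posterior Inverse-Gamma(31/6, 223/8)
obs 6: x=-1 → posterior Inverse-Gamma(17/3, 29)
obs 7: x=-3 → posterior Inverse-Gamma(37/6, 281/8)
obs 8: x=-6 → posterior Inverse-Gamma(20/3, 225/4)
obs 9: x=-1 → posterior Inverse-Gamma(43/6, 459/8)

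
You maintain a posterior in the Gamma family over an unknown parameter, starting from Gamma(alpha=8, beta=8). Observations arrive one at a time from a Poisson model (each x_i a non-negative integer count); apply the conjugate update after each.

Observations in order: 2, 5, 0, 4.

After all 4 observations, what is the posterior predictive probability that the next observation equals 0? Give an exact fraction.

319479999370622926848/1461920290375446110677

obs 1: x=2 → posterior Gamma(10, 9)
obs 2: x=5 → posterior Gamma(15, 10)
obs 3: x=0 → posterior Gamma(15, 11)
obs 4: x=4 → posterior Gamma(19, 12)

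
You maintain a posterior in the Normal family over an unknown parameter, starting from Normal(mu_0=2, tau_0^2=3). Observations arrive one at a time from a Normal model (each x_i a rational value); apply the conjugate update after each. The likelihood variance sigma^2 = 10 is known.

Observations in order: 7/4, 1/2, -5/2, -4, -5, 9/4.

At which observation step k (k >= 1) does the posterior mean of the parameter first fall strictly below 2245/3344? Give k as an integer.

obs 1: x=7/4 → posterior Normal(101/52, 30/13)
obs 2: x=1/2 → posterior Normal(107/64, 15/8)
obs 3: x=-5/2 → posterior Normal(77/76, 30/19)
obs 4: x=-4 → posterior Normal(29/88, 15/11)
obs 5: x=-5 → posterior Normal(-31/100, 6/5)
obs 6: x=9/4 → posterior Normal(-1/28, 15/14)

k = 4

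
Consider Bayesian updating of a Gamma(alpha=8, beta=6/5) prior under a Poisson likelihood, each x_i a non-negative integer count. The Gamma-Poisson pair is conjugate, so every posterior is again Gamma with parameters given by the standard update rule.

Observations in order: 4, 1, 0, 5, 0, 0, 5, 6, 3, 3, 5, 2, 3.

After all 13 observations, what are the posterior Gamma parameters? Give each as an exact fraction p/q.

alpha=45, beta=71/5

obs 1: x=4 → posterior Gamma(12, 11/5)
obs 2: x=1 → posterior Gamma(13, 16/5)
obs 3: x=0 → posterior Gamma(13, 21/5)
obs 4: x=5 → posterior Gamma(18, 26/5)
obs 5: x=0 → posterior Gamma(18, 31/5)
obs 6: x=0 → posterior Gamma(18, 36/5)
obs 7: x=5 → posterior Gamma(23, 41/5)
obs 8: x=6 → posterior Gamma(29, 46/5)
obs 9: x=3 → posterior Gamma(32, 51/5)
obs 10: x=3 → posterior Gamma(35, 56/5)
obs 11: x=5 → posterior Gamma(40, 61/5)
obs 12: x=2 → posterior Gamma(42, 66/5)
obs 13: x=3 → posterior Gamma(45, 71/5)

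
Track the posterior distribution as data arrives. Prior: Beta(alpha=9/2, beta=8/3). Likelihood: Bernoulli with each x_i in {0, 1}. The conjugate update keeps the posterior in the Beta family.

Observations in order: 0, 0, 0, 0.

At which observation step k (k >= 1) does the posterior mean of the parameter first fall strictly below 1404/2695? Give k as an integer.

k = 2

obs 1: x=0 → posterior Beta(9/2, 11/3)
obs 2: x=0 → posterior Beta(9/2, 14/3)
obs 3: x=0 → posterior Beta(9/2, 17/3)
obs 4: x=0 → posterior Beta(9/2, 20/3)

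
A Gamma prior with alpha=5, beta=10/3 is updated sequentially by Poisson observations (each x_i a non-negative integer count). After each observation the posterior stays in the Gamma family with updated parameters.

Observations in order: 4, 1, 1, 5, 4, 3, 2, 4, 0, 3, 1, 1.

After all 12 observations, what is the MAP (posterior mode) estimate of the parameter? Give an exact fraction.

99/46

obs 1: x=4 → posterior Gamma(9, 13/3)
obs 2: x=1 → posterior Gamma(10, 16/3)
obs 3: x=1 → posterior Gamma(11, 19/3)
obs 4: x=5 → posterior Gamma(16, 22/3)
obs 5: x=4 → posterior Gamma(20, 25/3)
obs 6: x=3 → posterior Gamma(23, 28/3)
obs 7: x=2 → posterior Gamma(25, 31/3)
obs 8: x=4 → posterior Gamma(29, 34/3)
obs 9: x=0 → posterior Gamma(29, 37/3)
obs 10: x=3 → posterior Gamma(32, 40/3)
obs 11: x=1 → posterior Gamma(33, 43/3)
obs 12: x=1 → posterior Gamma(34, 46/3)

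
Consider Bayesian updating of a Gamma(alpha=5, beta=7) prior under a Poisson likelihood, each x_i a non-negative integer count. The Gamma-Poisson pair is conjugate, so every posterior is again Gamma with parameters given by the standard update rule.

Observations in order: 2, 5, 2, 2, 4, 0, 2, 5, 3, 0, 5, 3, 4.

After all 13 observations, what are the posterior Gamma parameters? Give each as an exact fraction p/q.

obs 1: x=2 → posterior Gamma(7, 8)
obs 2: x=5 → posterior Gamma(12, 9)
obs 3: x=2 → posterior Gamma(14, 10)
obs 4: x=2 → posterior Gamma(16, 11)
obs 5: x=4 → posterior Gamma(20, 12)
obs 6: x=0 → posterior Gamma(20, 13)
obs 7: x=2 → posterior Gamma(22, 14)
obs 8: x=5 → posterior Gamma(27, 15)
obs 9: x=3 → posterior Gamma(30, 16)
obs 10: x=0 → posterior Gamma(30, 17)
obs 11: x=5 → posterior Gamma(35, 18)
obs 12: x=3 → posterior Gamma(38, 19)
obs 13: x=4 → posterior Gamma(42, 20)

alpha=42, beta=20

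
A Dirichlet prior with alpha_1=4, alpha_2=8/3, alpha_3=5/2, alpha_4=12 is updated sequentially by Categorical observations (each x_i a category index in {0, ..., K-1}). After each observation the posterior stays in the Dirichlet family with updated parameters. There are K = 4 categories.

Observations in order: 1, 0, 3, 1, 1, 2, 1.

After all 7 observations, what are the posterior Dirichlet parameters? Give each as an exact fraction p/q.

obs 1: x=1 → posterior Dirichlet(4, 11/3, 5/2, 12)
obs 2: x=0 → posterior Dirichlet(5, 11/3, 5/2, 12)
obs 3: x=3 → posterior Dirichlet(5, 11/3, 5/2, 13)
obs 4: x=1 → posterior Dirichlet(5, 14/3, 5/2, 13)
obs 5: x=1 → posterior Dirichlet(5, 17/3, 5/2, 13)
obs 6: x=2 → posterior Dirichlet(5, 17/3, 7/2, 13)
obs 7: x=1 → posterior Dirichlet(5, 20/3, 7/2, 13)

alpha_1=5, alpha_2=20/3, alpha_3=7/2, alpha_4=13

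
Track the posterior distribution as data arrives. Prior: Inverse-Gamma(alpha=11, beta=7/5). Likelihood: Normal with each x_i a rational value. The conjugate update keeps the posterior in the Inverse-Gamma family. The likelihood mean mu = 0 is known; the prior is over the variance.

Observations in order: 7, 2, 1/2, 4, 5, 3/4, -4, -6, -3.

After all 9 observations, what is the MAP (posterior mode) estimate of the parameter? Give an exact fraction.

12689/2640

obs 1: x=7 → posterior Inverse-Gamma(23/2, 259/10)
obs 2: x=2 → posterior Inverse-Gamma(12, 279/10)
obs 3: x=1/2 → posterior Inverse-Gamma(25/2, 1121/40)
obs 4: x=4 → posterior Inverse-Gamma(13, 1441/40)
obs 5: x=5 → posterior Inverse-Gamma(27/2, 1941/40)
obs 6: x=3/4 → posterior Inverse-Gamma(14, 7809/160)
obs 7: x=-4 → posterior Inverse-Gamma(29/2, 9089/160)
obs 8: x=-6 → posterior Inverse-Gamma(15, 11969/160)
obs 9: x=-3 → posterior Inverse-Gamma(31/2, 12689/160)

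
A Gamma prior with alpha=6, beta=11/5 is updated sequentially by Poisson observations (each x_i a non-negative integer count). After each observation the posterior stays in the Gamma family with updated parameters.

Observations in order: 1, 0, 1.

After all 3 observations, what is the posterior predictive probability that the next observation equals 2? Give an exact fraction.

obs 1: x=1 → posterior Gamma(7, 16/5)
obs 2: x=0 → posterior Gamma(7, 21/5)
obs 3: x=1 → posterior Gamma(8, 26/5)

187944358118400/819628286980801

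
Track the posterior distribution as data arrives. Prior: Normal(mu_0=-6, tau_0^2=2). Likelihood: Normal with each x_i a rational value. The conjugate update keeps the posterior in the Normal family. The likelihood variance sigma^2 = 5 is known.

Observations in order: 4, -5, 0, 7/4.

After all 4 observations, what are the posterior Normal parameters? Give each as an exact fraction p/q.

mu_0=-57/26, tau_0^2=10/13

obs 1: x=4 → posterior Normal(-22/7, 10/7)
obs 2: x=-5 → posterior Normal(-32/9, 10/9)
obs 3: x=0 → posterior Normal(-32/11, 10/11)
obs 4: x=7/4 → posterior Normal(-57/26, 10/13)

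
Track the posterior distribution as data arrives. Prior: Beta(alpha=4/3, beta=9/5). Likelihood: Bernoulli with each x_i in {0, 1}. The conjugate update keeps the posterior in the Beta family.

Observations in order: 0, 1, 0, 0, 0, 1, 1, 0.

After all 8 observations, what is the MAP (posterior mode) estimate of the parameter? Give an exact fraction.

obs 1: x=0 → posterior Beta(4/3, 14/5)
obs 2: x=1 → posterior Beta(7/3, 14/5)
obs 3: x=0 → posterior Beta(7/3, 19/5)
obs 4: x=0 → posterior Beta(7/3, 24/5)
obs 5: x=0 → posterior Beta(7/3, 29/5)
obs 6: x=1 → posterior Beta(10/3, 29/5)
obs 7: x=1 → posterior Beta(13/3, 29/5)
obs 8: x=0 → posterior Beta(13/3, 34/5)

50/137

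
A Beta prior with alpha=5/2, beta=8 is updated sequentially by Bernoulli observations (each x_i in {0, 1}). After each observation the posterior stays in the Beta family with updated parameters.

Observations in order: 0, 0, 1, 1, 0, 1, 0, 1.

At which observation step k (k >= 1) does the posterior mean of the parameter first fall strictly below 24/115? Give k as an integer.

obs 1: x=0 → posterior Beta(5/2, 9)
obs 2: x=0 → posterior Beta(5/2, 10)
obs 3: x=1 → posterior Beta(7/2, 10)
obs 4: x=1 → posterior Beta(9/2, 10)
obs 5: x=0 → posterior Beta(9/2, 11)
obs 6: x=1 → posterior Beta(11/2, 11)
obs 7: x=0 → posterior Beta(11/2, 12)
obs 8: x=1 → posterior Beta(13/2, 12)

k = 2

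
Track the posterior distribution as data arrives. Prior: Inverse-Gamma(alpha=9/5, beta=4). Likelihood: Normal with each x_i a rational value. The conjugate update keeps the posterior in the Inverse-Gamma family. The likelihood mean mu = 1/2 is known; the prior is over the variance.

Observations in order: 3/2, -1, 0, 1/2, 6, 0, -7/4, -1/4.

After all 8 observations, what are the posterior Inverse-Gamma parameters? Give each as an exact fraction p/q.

alpha=29/5, beta=381/16

obs 1: x=3/2 → posterior Inverse-Gamma(23/10, 9/2)
obs 2: x=-1 → posterior Inverse-Gamma(14/5, 45/8)
obs 3: x=0 → posterior Inverse-Gamma(33/10, 23/4)
obs 4: x=1/2 → posterior Inverse-Gamma(19/5, 23/4)
obs 5: x=6 → posterior Inverse-Gamma(43/10, 167/8)
obs 6: x=0 → posterior Inverse-Gamma(24/5, 21)
obs 7: x=-7/4 → posterior Inverse-Gamma(53/10, 753/32)
obs 8: x=-1/4 → posterior Inverse-Gamma(29/5, 381/16)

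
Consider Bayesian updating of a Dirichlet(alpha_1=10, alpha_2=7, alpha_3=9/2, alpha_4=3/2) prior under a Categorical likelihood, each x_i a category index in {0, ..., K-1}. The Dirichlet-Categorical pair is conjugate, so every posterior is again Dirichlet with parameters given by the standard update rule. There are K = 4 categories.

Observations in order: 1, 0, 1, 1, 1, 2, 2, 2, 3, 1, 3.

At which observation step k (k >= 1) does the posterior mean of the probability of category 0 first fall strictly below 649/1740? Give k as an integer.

obs 1: x=1 → posterior Dirichlet(10, 8, 9/2, 3/2)
obs 2: x=0 → posterior Dirichlet(11, 8, 9/2, 3/2)
obs 3: x=1 → posterior Dirichlet(11, 9, 9/2, 3/2)
obs 4: x=1 → posterior Dirichlet(11, 10, 9/2, 3/2)
obs 5: x=1 → posterior Dirichlet(11, 11, 9/2, 3/2)
obs 6: x=2 → posterior Dirichlet(11, 11, 11/2, 3/2)
obs 7: x=2 → posterior Dirichlet(11, 11, 13/2, 3/2)
obs 8: x=2 → posterior Dirichlet(11, 11, 15/2, 3/2)
obs 9: x=3 → posterior Dirichlet(11, 11, 15/2, 5/2)
obs 10: x=1 → posterior Dirichlet(11, 12, 15/2, 5/2)
obs 11: x=3 → posterior Dirichlet(11, 12, 15/2, 7/2)

k = 7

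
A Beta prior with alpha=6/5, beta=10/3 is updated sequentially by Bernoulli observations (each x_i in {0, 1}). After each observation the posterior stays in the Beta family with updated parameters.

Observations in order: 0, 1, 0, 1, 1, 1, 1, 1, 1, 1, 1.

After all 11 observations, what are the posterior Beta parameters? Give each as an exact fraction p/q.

alpha=51/5, beta=16/3

obs 1: x=0 → posterior Beta(6/5, 13/3)
obs 2: x=1 → posterior Beta(11/5, 13/3)
obs 3: x=0 → posterior Beta(11/5, 16/3)
obs 4: x=1 → posterior Beta(16/5, 16/3)
obs 5: x=1 → posterior Beta(21/5, 16/3)
obs 6: x=1 → posterior Beta(26/5, 16/3)
obs 7: x=1 → posterior Beta(31/5, 16/3)
obs 8: x=1 → posterior Beta(36/5, 16/3)
obs 9: x=1 → posterior Beta(41/5, 16/3)
obs 10: x=1 → posterior Beta(46/5, 16/3)
obs 11: x=1 → posterior Beta(51/5, 16/3)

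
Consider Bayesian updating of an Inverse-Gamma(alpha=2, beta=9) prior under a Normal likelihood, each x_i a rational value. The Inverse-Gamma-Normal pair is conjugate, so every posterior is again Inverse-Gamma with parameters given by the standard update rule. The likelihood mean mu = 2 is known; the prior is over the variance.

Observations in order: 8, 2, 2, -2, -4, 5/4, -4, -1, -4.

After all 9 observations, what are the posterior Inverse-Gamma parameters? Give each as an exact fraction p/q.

alpha=13/2, beta=3001/32

obs 1: x=8 → posterior Inverse-Gamma(5/2, 27)
obs 2: x=2 → posterior Inverse-Gamma(3, 27)
obs 3: x=2 → posterior Inverse-Gamma(7/2, 27)
obs 4: x=-2 → posterior Inverse-Gamma(4, 35)
obs 5: x=-4 → posterior Inverse-Gamma(9/2, 53)
obs 6: x=5/4 → posterior Inverse-Gamma(5, 1705/32)
obs 7: x=-4 → posterior Inverse-Gamma(11/2, 2281/32)
obs 8: x=-1 → posterior Inverse-Gamma(6, 2425/32)
obs 9: x=-4 → posterior Inverse-Gamma(13/2, 3001/32)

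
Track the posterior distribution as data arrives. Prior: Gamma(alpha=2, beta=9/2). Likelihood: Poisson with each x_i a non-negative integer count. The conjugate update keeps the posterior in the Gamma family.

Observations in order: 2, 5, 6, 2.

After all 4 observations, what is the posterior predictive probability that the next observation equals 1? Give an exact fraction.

obs 1: x=2 → posterior Gamma(4, 11/2)
obs 2: x=5 → posterior Gamma(9, 13/2)
obs 3: x=6 → posterior Gamma(15, 15/2)
obs 4: x=2 → posterior Gamma(17, 17/2)

28126168904135449982018/104127350297911241532841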